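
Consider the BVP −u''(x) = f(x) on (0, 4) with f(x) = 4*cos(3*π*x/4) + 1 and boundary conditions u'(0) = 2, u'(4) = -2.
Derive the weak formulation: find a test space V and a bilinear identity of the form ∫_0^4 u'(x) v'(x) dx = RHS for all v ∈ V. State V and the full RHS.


V = H^1(0, 4) (v unrestricted at boundary; u is determined up to an additive constant); weak form: ∫_0^4 u'v' dx = ∫_0^4 (4*cos(3*π*x/4) + 1) v dx − 2·v(4) − 2·v(0) for all v ∈ V.

Multiply both sides by a test function v and integrate from 0 to 4:
  ∫_0^4 −u''(x) v(x) dx = ∫_0^4 f(x) v(x) dx.
Integrate the LHS by parts once:
  ∫_0^4 −u'' v dx = −[u'(x) v(x)]_0^4 + ∫_0^4 u'(x) v'(x) dx.
Thus ∫_0^4 u'(x) v'(x) dx = ∫_0^4 f(x) v(x) dx + [u'(x) v(x)]_0^4.
Choose V so that boundary terms are either known or forced to vanish.
u has inhomogeneous Neumann u'(0) = 2, u'(4) = -2. [u' v]_0^4 = (-2)·v(4) − (2)·v(0) = − 2·v(4) − 2·v(0). Take V = H^1(0, 4); boundary term becomes part of RHS.
Weak formulation: find u (satisfying any essential BC) such that ∫_0^4 u'(x) v'(x) dx = ∫_0^4 f v dx − 2·v(4) − 2·v(0) for all v ∈ V (Neumann data are natural BCs: they enter the RHS as boundary terms).
Substituting f(x) = 4*cos(3*π*x/4) + 1, the right-hand side is ∫_0^4 (4*cos(3*π*x/4) + 1) v dx − 2·v(4) − 2·v(0).
Compatibility check (pure Neumann): taking v ≡ 1 ∈ V gives 0 = ∫_0^4 f dx + (-2) − (2), i.e. ∫_0^4 f dx must equal u'(0) − u'(4) = 4. Indeed ∫_0^4 (4*cos(3*π*x/4) + 1) dx = 4, so the data are compatible. The solution is then unique only up to an additive constant (fix it e.g. by requiring ∫_0^4 u dx = 0).


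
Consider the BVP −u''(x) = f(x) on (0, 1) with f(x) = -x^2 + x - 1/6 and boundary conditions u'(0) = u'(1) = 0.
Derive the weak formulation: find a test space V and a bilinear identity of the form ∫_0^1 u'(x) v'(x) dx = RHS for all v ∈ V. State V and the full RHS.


V = H^1(0, 1) (no boundary constraint on v; u is determined up to an additive constant); weak form: ∫_0^1 u'v' dx = ∫_0^1 (-x^2 + x - 1/6) v dx for all v ∈ V.

Multiply both sides by a test function v and integrate from 0 to 1:
  ∫_0^1 −u''(x) v(x) dx = ∫_0^1 f(x) v(x) dx.
Integrate the LHS by parts once:
  ∫_0^1 −u'' v dx = −[u'(x) v(x)]_0^1 + ∫_0^1 u'(x) v'(x) dx.
Thus ∫_0^1 u'(x) v'(x) dx = ∫_0^1 f(x) v(x) dx + [u'(x) v(x)]_0^1.
Choose V so that boundary terms are either known or forced to vanish.
u has homogeneous Neumann: u'(0) = u'(1) = 0. So [u' v]_0^1 = 0·v(1) − 0·v(0) = 0 for any v; take V = H^1(0, 1).
Weak formulation: find u (satisfying any essential BC) such that ∫_0^1 u'(x) v'(x) dx = ∫_0^1 f v dx for all v ∈ V (homogeneous Neumann, so boundary terms vanish).
Substituting f(x) = -x^2 + x - 1/6, the right-hand side is ∫_0^1 (-x^2 + x - 1/6) v dx.
Compatibility check (pure Neumann): taking v ≡ 1 ∈ V gives 0 = ∫_0^1 f dx + (0) − (0), i.e. ∫_0^1 f dx must equal u'(0) − u'(1) = 0. Indeed ∫_0^1 (-x^2 + x - 1/6) dx = 0, so the data are compatible. The solution is then unique only up to an additive constant (fix it e.g. by requiring ∫_0^1 u dx = 0).


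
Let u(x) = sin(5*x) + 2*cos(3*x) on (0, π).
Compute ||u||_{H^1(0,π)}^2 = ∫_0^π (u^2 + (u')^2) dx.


||u||_{H^1(0,π)}^2 = 33*π

u'(x) = -6*sin(3*x) + 5*cos(5*x).
Expand u² and (u')² and integrate term by term on (0, π), using: for integers n ≥ 1, ∫_0^π sin²(nx) dx = ∫_0^π cos²(nx) dx = π/2; for n ≠ n', ∫_0^π sin(nx)sin(n'x) dx = ∫_0^π cos(nx)cos(n'x) dx = 0; and by product-to-sum, ∫_0^π sin(nx)cos(n'x) dx = ½∫_0^π [sin((n+n')x) + sin((n−n')x)] dx, which is 0 when n+n' is even and 2n/(n²−n'²) when n+n' is odd (it need not vanish on (0, π)).
  u² squared terms: (2)²·∫cos(3x)² dx = 4·π/2 = 2*π;  (1)²·∫sin(5x)² dx = 1·π/2 = π/2.
  u² cross terms: 2·(2)·(1)·∫cos(3x)·sin(5x) dx = 4·(0) = 0.
  So ∫_0^π u² dx = 2*π + π/2 + 0 = 5*π/2.
  (u')² squared terms: (-6)²·∫sin(3x)² dx = 36·π/2 = 18*π;  (5)²·∫cos(5x)² dx = 25·π/2 = 25*π/2.
  (u')² cross terms: 2·(-6)·(5)·∫sin(3x)·cos(5x) dx = -60·(0) = 0.
  So ∫_0^π (u')² dx = 18*π + 25*π/2 + 0 = 61*π/2.
||u||_{H^1}^2 = (5*π/2) + (61*π/2) = 33*π.


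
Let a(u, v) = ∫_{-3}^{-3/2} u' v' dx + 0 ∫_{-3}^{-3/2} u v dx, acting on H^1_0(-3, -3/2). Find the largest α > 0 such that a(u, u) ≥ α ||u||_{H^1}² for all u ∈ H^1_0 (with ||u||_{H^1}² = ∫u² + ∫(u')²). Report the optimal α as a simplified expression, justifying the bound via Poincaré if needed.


α = 4*π^2/(9 + 4*π^2)

Coercivity of a(·,·) on H^1_0(-3, -3/2) means a(u, u) ≥ α ||u||_{H^1}² for every u ∈ H^1_0.
The interval has length L = 3/2, and Poincaré/coercivity depend only on L. Here a(u, u) = ∫(u')² + (0)·∫u².
Here c = 0, so a(u,u) = ∫(u')² alone. The condition a(u,u) ≥ α||u||_{H^1}² reads (1−α)∫(u')² ≥ (α−c)∫u². Any admissible α is ≤ 1 (rapidly oscillating u have ∫u²/∫(u')² → 0), and α = 1 would force 0 ≥ (1−c)∫u², impossible since c < 1; so 1−α > 0. By the sharp Poincaré inequality on H^1_0 of an interval of length L, ∫(u')² ≥ (π/L)²∫u² with equality for the first sine mode sin(π(x−x₀)/L) (x₀ the left endpoint), so the inequality holds for all u iff (1−α)(π/L)² ≥ α − c, i.e. α ≤ ((π/L)² + c)/((π/L)² + 1) = (1 + c(L/π)²)/(1 + (L/π)²). (Direct route, valid since c ≤ 0: Poincaré gives c∫u² ≥ c(L/π)²∫(u')², so a(u,u) ≥ (1 + c(L/π)²)∫(u')², while ||u||_{H^1}² ≤ (1 + (L/π)²)∫(u')²; dividing yields the same α.) With (π/L)² = 4*π^2/9 and c = 0, the largest admissible constant is α = ((π/L)² + c)/((π/L)² + 1).
Simplifying, α = 4*π^2/(9 + 4*π^2).


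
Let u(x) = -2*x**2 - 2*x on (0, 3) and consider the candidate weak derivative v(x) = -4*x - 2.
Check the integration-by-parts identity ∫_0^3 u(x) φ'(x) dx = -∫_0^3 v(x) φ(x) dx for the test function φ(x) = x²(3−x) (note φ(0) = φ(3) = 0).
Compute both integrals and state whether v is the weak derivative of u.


LHS = 621/10, RHS = 621/10. Yes, v = u' weakly.

u(x) = -2*x**2 - 2*x, classical derivative u'(x) = -4*x - 2.
φ(x) = x²(3−x), so φ'(x) = 3*x*(2 - x).
Note φ(0) = φ(3) = 0, so the boundary term u·φ vanishes.
LHS = ∫_0^3 u(x) φ'(x) dx = ∫_0^3 (6*x^4 - 6*x^3 - 12*x^2) dx. Term by term:
  ∫_0^3 6*x^4 dx = 1458/5;  ∫_0^3 -6*x^3 dx = -243/2;  ∫_0^3 -12*x^2 dx = -108.
Sum: 1458/5 − 243/2 − 108 = 621/10.
So LHS = 621/10.
∫_0^3 v(x) φ(x) dx = ∫_0^3 (4*x^4 - 10*x^3 - 6*x^2) dx. Term by term:
  ∫_0^3 4*x^4 dx = 972/5;  ∫_0^3 -10*x^3 dx = -405/2;  ∫_0^3 -6*x^2 dx = -54.
Sum: 972/5 − 405/2 − 54 = -621/10.
So RHS = -∫_0^3 v(x) φ(x) dx = 621/10.
LHS = RHS, so the identity holds for this test φ.
Moreover u is smooth here and v(x) = u'(x) = -4*x - 2 pointwise, so the identity holds for every test function. Hence v is the weak derivative of u.


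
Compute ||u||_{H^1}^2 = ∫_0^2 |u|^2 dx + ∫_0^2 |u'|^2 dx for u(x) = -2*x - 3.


||u||_{H^1}^2 = 182/3

The H^1 norm (squared) on an interval (0, L) is
  ||u||_{H^1}^2 = ∫_0^L u(x)^2 dx + ∫_0^L u'(x)^2 dx.
Compute u'(x) = -2.
Then u(x)^2 = 4*x**2 + 12*x + 9 and u'(x)^2 = 4.
Integrate each monomial from 0 to 2 using ∫_0^2 c·x^n dx = c·2^(n+1)/(n+1):
  ∫_0^2 u(x)^2 dx = ∫_0^2 (4*x^2 + 12*x + 9) dx. Term by term:
    ∫_0^2 4*x^2 dx = 32/3;  ∫_0^2 12*x dx = 24;  ∫_0^2 9 dx = 18.
  Sum: 32/3 + 24 + 18 = 158/3.
  ∫_0^2 u'(x)^2 dx = ∫_0^2 (4) dx. Term by term:
    ∫_0^2 4 dx = 8.
Adding: ||u||_{H^1}^2 = 158/3 + 8 = 182/3.


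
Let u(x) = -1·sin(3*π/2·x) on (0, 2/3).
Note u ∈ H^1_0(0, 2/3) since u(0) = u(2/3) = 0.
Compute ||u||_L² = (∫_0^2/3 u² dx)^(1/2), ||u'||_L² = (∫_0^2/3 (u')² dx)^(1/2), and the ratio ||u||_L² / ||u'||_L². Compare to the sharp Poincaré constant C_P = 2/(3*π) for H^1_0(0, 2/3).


||u||_L² / ||u'||_L² = 2/(3*π) = C_P.

u(x) = -1·sin(3*π/2·x), so u'(x) = -3*π*cos(3*π*x/2)/2.
Writing u(x) = A·sin(kπx/L) with A = -1 and k = 1, use ∫_0^L sin²(kπx/L) dx = L/2 and ∫_0^L cos²(kπx/L) dx = L/2.
u² = 1·sin²(3*π/2·x) and (u')² = 9*π^2/4·cos²(3*π/2·x), and each of sin², cos² integrates to L/2 = 1/3 over (0, 2/3).
∫_0^2/3 u² dx = 1/3, so ||u||_L² = sqrt(3)/3.
∫_0^2/3 (u')² dx = 3*π^2/4, so ||u'||_L² = sqrt(3)*π/2.
Ratio ||u||_L² / ||u'||_L² = 2/(3*π).
Sharp Poincaré constant on H^1_0(0, 2/3) is C_P = L/π = 2/(3*π), achieved by sin(3*π/2·x).
This is the k = 1 eigenfunction (up to amplitude), so the ratio equals the sharp Poincaré constant exactly.


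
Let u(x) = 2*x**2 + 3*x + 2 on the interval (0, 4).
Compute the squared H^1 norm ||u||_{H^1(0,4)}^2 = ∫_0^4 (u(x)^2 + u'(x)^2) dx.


||u||_{H^1}^2 = 13156/5

The H^1 norm (squared) on an interval (0, L) is
  ||u||_{H^1}^2 = ∫_0^L u(x)^2 dx + ∫_0^L u'(x)^2 dx.
Compute u'(x) = 4*x + 3.
Then u(x)^2 = 4*x**4 + 12*x**3 + 17*x**2 + 12*x + 4 and u'(x)^2 = 16*x**2 + 24*x + 9.
Integrate each monomial from 0 to 4 using ∫_0^4 c·x^n dx = c·4^(n+1)/(n+1):
  ∫_0^4 u(x)^2 dx = ∫_0^4 (4*x^4 + 12*x^3 + 17*x^2 + 12*x + 4) dx. Term by term:
    ∫_0^4 4*x^4 dx = 4096/5;  ∫_0^4 12*x^3 dx = 768;  ∫_0^4 17*x^2 dx = 1088/3;
    ∫_0^4 12*x dx = 96;  ∫_0^4 4 dx = 16.
  Sum: 4096/5 + 768 + 1088/3 + 96 + 16 = 30928/15.
  ∫_0^4 u'(x)^2 dx = ∫_0^4 (16*x^2 + 24*x + 9) dx. Term by term:
    ∫_0^4 16*x^2 dx = 1024/3;  ∫_0^4 24*x dx = 192;  ∫_0^4 9 dx = 36.
  Sum: 1024/3 + 192 + 36 = 1708/3.
Adding: ||u||_{H^1}^2 = 30928/15 + 1708/3 = 13156/5.


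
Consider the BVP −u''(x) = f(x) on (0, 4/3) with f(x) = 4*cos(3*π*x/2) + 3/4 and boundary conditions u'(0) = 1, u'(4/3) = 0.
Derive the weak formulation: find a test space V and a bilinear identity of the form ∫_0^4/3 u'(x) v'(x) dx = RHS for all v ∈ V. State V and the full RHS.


V = H^1(0, 4/3) (v unrestricted at boundary; u is determined up to an additive constant); weak form: ∫_0^4/3 u'v' dx = ∫_0^4/3 (4*cos(3*π*x/2) + 3/4) v dx − v(0) for all v ∈ V.

Multiply both sides by a test function v and integrate from 0 to 4/3:
  ∫_0^4/3 −u''(x) v(x) dx = ∫_0^4/3 f(x) v(x) dx.
Integrate the LHS by parts once:
  ∫_0^4/3 −u'' v dx = −[u'(x) v(x)]_0^4/3 + ∫_0^4/3 u'(x) v'(x) dx.
Thus ∫_0^4/3 u'(x) v'(x) dx = ∫_0^4/3 f(x) v(x) dx + [u'(x) v(x)]_0^4/3.
Choose V so that boundary terms are either known or forced to vanish.
u has inhomogeneous Neumann u'(0) = 1, u'(4/3) = 0. [u' v]_0^4/3 = (0)·v(4/3) − (1)·v(0) = − v(0). Take V = H^1(0, 4/3); boundary term becomes part of RHS.
Weak formulation: find u (satisfying any essential BC) such that ∫_0^4/3 u'(x) v'(x) dx = ∫_0^4/3 f v dx − v(0) for all v ∈ V (Neumann data are natural BCs: they enter the RHS as boundary terms).
Substituting f(x) = 4*cos(3*π*x/2) + 3/4, the right-hand side is ∫_0^4/3 (4*cos(3*π*x/2) + 3/4) v dx − v(0).
Compatibility check (pure Neumann): taking v ≡ 1 ∈ V gives 0 = ∫_0^4/3 f dx + (0) − (1), i.e. ∫_0^4/3 f dx must equal u'(0) − u'(4/3) = 1. Indeed ∫_0^4/3 (4*cos(3*π*x/2) + 3/4) dx = 1, so the data are compatible. The solution is then unique only up to an additive constant (fix it e.g. by requiring ∫_0^4/3 u dx = 0).


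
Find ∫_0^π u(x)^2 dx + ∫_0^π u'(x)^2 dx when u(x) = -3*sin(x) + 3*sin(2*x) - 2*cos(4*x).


||u||_{H^1(0,π)}^2 = -136/5 + 131*π/2

u'(x) = 8*sin(4*x) - 3*cos(x) + 6*cos(2*x).
Expand u² and (u')² and integrate term by term on (0, π), using: for integers n ≥ 1, ∫_0^π sin²(nx) dx = ∫_0^π cos²(nx) dx = π/2; for n ≠ n', ∫_0^π sin(nx)sin(n'x) dx = ∫_0^π cos(nx)cos(n'x) dx = 0; and by product-to-sum, ∫_0^π sin(nx)cos(n'x) dx = ½∫_0^π [sin((n+n')x) + sin((n−n')x)] dx, which is 0 when n+n' is even and 2n/(n²−n'²) when n+n' is odd (it need not vanish on (0, π)).
  u² squared terms: (-3)²·∫sin(x)² dx = 9·π/2 = 9*π/2;  (-2)²·∫cos(4x)² dx = 4·π/2 = 2*π;  (3)²·∫sin(2x)² dx = 9·π/2 = 9*π/2.
  u² cross terms: 2·(-3)·(-2)·∫sin(x)·cos(4x) dx = 12·(-2/15) = -8/5;  2·(-3)·(3)·∫sin(x)·sin(2x) dx = -18·(0) = 0;  2·(-2)·(3)·∫cos(4x)·sin(2x) dx = -12·(0) = 0.
  So ∫_0^π u² dx = 9*π/2 + 2*π + 9*π/2 − 8/5 + 0 + 0 = -8/5 + 11*π.
  (u')² squared terms: (-3)²·∫cos(x)² dx = 9·π/2 = 9*π/2;  (6)²·∫cos(2x)² dx = 36·π/2 = 18*π;  (8)²·∫sin(4x)² dx = 64·π/2 = 32*π.
  (u')² cross terms: 2·(-3)·(6)·∫cos(x)·cos(2x) dx = -36·(0) = 0;  2·(-3)·(8)·∫cos(x)·sin(4x) dx = -48·(8/15) = -128/5;  2·(6)·(8)·∫cos(2x)·sin(4x) dx = 96·(0) = 0.
  So ∫_0^π (u')² dx = 9*π/2 + 18*π + 32*π + 0 − 128/5 + 0 = -128/5 + 109*π/2.
||u||_{H^1}^2 = (-8/5 + 11*π) + (-128/5 + 109*π/2) = -136/5 + 131*π/2.


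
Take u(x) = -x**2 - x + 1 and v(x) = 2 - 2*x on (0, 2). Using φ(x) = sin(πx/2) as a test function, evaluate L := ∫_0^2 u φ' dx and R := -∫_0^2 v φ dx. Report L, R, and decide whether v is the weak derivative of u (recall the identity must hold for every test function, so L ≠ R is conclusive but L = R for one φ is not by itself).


LHS = 12/π, RHS = 0. No, v is not the weak derivative of u.

u(x) = -x**2 - x + 1, classical derivative u'(x) = -2*x - 1.
φ(x) = sin(πx/2), so φ'(x) = π*cos(π*x/2)/2.
Note φ(0) = φ(2) = 0, so the boundary term u·φ vanishes.
LHS = ∫_0^2 u(x) φ'(x) dx = ∫_0^2 (-π*x^2*cos(π*x/2)/2 - π*x*cos(π*x/2)/2 + π*cos(π*x/2)/2) dx. Term by term:
  ∫_0^2 π*cos(π*x/2)/2 dx = 0;  ∫_0^2 -π*x*cos(π*x/2)/2 dx = 4/π;  ∫_0^2 -π*x^2*cos(π*x/2)/2 dx = 8/π.
Sum: 0 + 4/π + 8/π = 12/π.
So LHS = 12/π.
∫_0^2 v(x) φ(x) dx = ∫_0^2 (-2*x*sin(π*x/2) + 2*sin(π*x/2)) dx. Term by term:
  ∫_0^2 2*sin(π*x/2) dx = 8/π;  ∫_0^2 -2*x*sin(π*x/2) dx = -8/π.
Sum: 8/π − 8/π = 0.
So RHS = -∫_0^2 v(x) φ(x) dx = 0.
LHS − RHS = 12/π ≠ 0, so the identity fails.
(For a valid weak derivative the identity must hold for EVERY test function, in particular this one. The failure shows v is NOT the weak derivative of u.)
Correct weak derivative would be u'(x) = -2*x - 1.


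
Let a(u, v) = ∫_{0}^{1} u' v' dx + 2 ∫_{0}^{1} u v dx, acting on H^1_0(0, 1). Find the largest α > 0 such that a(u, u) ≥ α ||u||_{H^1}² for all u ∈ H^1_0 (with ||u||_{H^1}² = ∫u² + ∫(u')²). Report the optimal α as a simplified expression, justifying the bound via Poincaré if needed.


α = 1

Coercivity of a(·,·) on H^1_0(0, 1) means a(u, u) ≥ α ||u||_{H^1}² for every u ∈ H^1_0.
The interval has length L = 1, and Poincaré/coercivity depend only on L. Here a(u, u) = ∫(u')² + (2)·∫u².
Here c = 2 ≥ 1, so a(u,u) = ∫(u')² + c∫u² ≥ ∫(u')² + ∫u² = ||u||_{H^1}², i.e. α = 1 works. No larger α is possible: a(u,u) ≥ α||u||_{H^1}² means (1−α)∫(u')² ≥ (α−c)∫u², and for the modes u_n = sin(nπ(x−x₀)/L) (x₀ the left endpoint) one has ∫u_n²/∫(u_n')² = (L/(nπ))² → 0, so a(u_n,u_n)/||u_n||_{H^1}² → 1. Hence the optimal constant is α = 1.
Therefore α = 1.


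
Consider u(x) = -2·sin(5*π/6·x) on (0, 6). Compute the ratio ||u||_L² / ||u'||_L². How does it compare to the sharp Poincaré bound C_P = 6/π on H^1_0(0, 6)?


||u||_L² / ||u'||_L² = 6/(5*π) < C_P = 6/π.

u(x) = -2·sin(5*π/6·x), so u'(x) = -5*π*cos(5*π*x/6)/3.
Writing u(x) = A·sin(kπx/L) with A = -2 and k = 5, use ∫_0^L sin²(kπx/L) dx = L/2 and ∫_0^L cos²(kπx/L) dx = L/2.
u² = 4·sin²(5*π/6·x) and (u')² = 25*π^2/9·cos²(5*π/6·x), and each of sin², cos² integrates to L/2 = 3 over (0, 6).
∫_0^6 u² dx = 12, so ||u||_L² = 2*sqrt(3).
∫_0^6 (u')² dx = 25*π^2/3, so ||u'||_L² = 5*sqrt(3)*π/3.
Ratio ||u||_L² / ||u'||_L² = 6/(5*π).
Sharp Poincaré constant on H^1_0(0, 6) is C_P = L/π = 6/π, achieved by sin(π/6·x).
This is the k = 5 harmonic; the ratio L/(kπ) is strictly less than C_P = L/π, consistent with the sharp inequality ||u||_L² ≤ C_P ||u'||_L².


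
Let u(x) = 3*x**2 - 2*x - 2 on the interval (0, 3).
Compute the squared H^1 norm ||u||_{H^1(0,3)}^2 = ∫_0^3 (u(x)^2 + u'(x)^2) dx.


||u||_{H^1}^2 = 1992/5

The H^1 norm (squared) on an interval (0, L) is
  ||u||_{H^1}^2 = ∫_0^L u(x)^2 dx + ∫_0^L u'(x)^2 dx.
Compute u'(x) = 6*x - 2.
Then u(x)^2 = 9*x**4 - 12*x**3 - 8*x**2 + 8*x + 4 and u'(x)^2 = 36*x**2 - 24*x + 4.
Integrate each monomial from 0 to 3 using ∫_0^3 c·x^n dx = c·3^(n+1)/(n+1):
  ∫_0^3 u(x)^2 dx = ∫_0^3 (9*x^4 - 12*x^3 - 8*x^2 + 8*x + 4) dx. Term by term:
    ∫_0^3 9*x^4 dx = 2187/5;  ∫_0^3 -12*x^3 dx = -243;  ∫_0^3 -8*x^2 dx = -72;
    ∫_0^3 8*x dx = 36;  ∫_0^3 4 dx = 12.
  Sum: 2187/5 − 243 − 72 + 36 + 12 = 852/5.
  ∫_0^3 u'(x)^2 dx = ∫_0^3 (36*x^2 - 24*x + 4) dx. Term by term:
    ∫_0^3 36*x^2 dx = 324;  ∫_0^3 -24*x dx = -108;  ∫_0^3 4 dx = 12.
  Sum: 324 − 108 + 12 = 228.
Adding: ||u||_{H^1}^2 = 852/5 + 228 = 1992/5.


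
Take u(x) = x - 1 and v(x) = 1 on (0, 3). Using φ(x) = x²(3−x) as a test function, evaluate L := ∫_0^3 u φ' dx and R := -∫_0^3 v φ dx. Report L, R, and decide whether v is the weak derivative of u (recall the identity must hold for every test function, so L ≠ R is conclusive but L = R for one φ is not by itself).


LHS = -27/4, RHS = -27/4. Yes, v = u' weakly.

u(x) = x - 1, classical derivative u'(x) = 1.
φ(x) = x²(3−x), so φ'(x) = 3*x*(2 - x).
Note φ(0) = φ(3) = 0, so the boundary term u·φ vanishes.
LHS = ∫_0^3 u(x) φ'(x) dx = ∫_0^3 (-3*x^3 + 9*x^2 - 6*x) dx. Term by term:
  ∫_0^3 -3*x^3 dx = -243/4;  ∫_0^3 9*x^2 dx = 81;  ∫_0^3 -6*x dx = -27.
Sum: -243/4 + 81 − 27 = -27/4.
So LHS = -27/4.
∫_0^3 v(x) φ(x) dx = ∫_0^3 (-x^3 + 3*x^2) dx. Term by term:
  ∫_0^3 -x^3 dx = -81/4;  ∫_0^3 3*x^2 dx = 27.
Sum: -81/4 + 27 = 27/4.
So RHS = -∫_0^3 v(x) φ(x) dx = -27/4.
LHS = RHS, so the identity holds for this test φ.
Moreover u is smooth here and v(x) = u'(x) = 1 pointwise, so the identity holds for every test function. Hence v is the weak derivative of u.


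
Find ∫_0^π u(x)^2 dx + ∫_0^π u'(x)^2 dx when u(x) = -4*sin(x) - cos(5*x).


||u||_{H^1(0,π)}^2 = 29*π

u'(x) = 5*sin(5*x) - 4*cos(x).
Expand u² and (u')² and integrate term by term on (0, π), using: for integers n ≥ 1, ∫_0^π sin²(nx) dx = ∫_0^π cos²(nx) dx = π/2; for n ≠ n', ∫_0^π sin(nx)sin(n'x) dx = ∫_0^π cos(nx)cos(n'x) dx = 0; and by product-to-sum, ∫_0^π sin(nx)cos(n'x) dx = ½∫_0^π [sin((n+n')x) + sin((n−n')x)] dx, which is 0 when n+n' is even and 2n/(n²−n'²) when n+n' is odd (it need not vanish on (0, π)).
  u² squared terms: (-1)²·∫cos(5x)² dx = 1·π/2 = π/2;  (-4)²·∫sin(x)² dx = 16·π/2 = 8*π.
  u² cross terms: 2·(-1)·(-4)·∫cos(5x)·sin(x) dx = 8·(0) = 0.
  So ∫_0^π u² dx = π/2 + 8*π + 0 = 17*π/2.
  (u')² squared terms: (-4)²·∫cos(x)² dx = 16·π/2 = 8*π;  (5)²·∫sin(5x)² dx = 25·π/2 = 25*π/2.
  (u')² cross terms: 2·(-4)·(5)·∫cos(x)·sin(5x) dx = -40·(0) = 0.
  So ∫_0^π (u')² dx = 8*π + 25*π/2 + 0 = 41*π/2.
||u||_{H^1}^2 = (17*π/2) + (41*π/2) = 29*π.


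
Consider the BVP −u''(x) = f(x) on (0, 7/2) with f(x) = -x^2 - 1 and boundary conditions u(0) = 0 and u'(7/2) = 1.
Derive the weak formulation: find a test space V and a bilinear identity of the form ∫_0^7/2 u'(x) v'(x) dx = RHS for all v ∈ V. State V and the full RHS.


V = {v ∈ H^1(0, 7/2) : v(0) = 0} (test functions vanish at x = 0 where u is specified); weak form: ∫_0^7/2 u'v' dx = ∫_0^7/2 (-x^2 - 1) v dx + v(7/2) for all v ∈ V.

Multiply both sides by a test function v and integrate from 0 to 7/2:
  ∫_0^7/2 −u''(x) v(x) dx = ∫_0^7/2 f(x) v(x) dx.
Integrate the LHS by parts once:
  ∫_0^7/2 −u'' v dx = −[u'(x) v(x)]_0^7/2 + ∫_0^7/2 u'(x) v'(x) dx.
Thus ∫_0^7/2 u'(x) v'(x) dx = ∫_0^7/2 f(x) v(x) dx + [u'(x) v(x)]_0^7/2.
Choose V so that boundary terms are either known or forced to vanish.
Mixed BC: u(0) = 0 (Dirichlet) and u'(7/2) = 1 (Neumann). Define V = {v ∈ H^1(0, 7/2) : v(0) = 0}. Then [u' v]_0^7/2 = u'(7/2)·v(7/2) − u'(0)·0 = v(7/2).
Weak formulation: find u (satisfying any essential BC) such that ∫_0^7/2 u'(x) v'(x) dx = ∫_0^7/2 f v dx + v(7/2) for all v ∈ V (Dirichlet at 0 absorbed into V; Neumann datum at x = 7/2 contributes the boundary term).
Substituting f(x) = -x^2 - 1, the right-hand side is ∫_0^7/2 (-x^2 - 1) v dx + v(7/2).


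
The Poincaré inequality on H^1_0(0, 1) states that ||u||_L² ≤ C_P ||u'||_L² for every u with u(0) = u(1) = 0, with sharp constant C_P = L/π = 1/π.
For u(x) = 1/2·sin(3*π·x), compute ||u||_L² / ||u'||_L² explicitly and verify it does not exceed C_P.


||u||_L² / ||u'||_L² = 1/(3*π) < C_P = 1/π.

u(x) = 1/2·sin(3*π·x), so u'(x) = 3*π*cos(3*π*x)/2.
Writing u(x) = A·sin(kπx/L) with A = 1/2 and k = 3, use ∫_0^L sin²(kπx/L) dx = L/2 and ∫_0^L cos²(kπx/L) dx = L/2.
u² = 1/4·sin²(3*π·x) and (u')² = 9*π^2/4·cos²(3*π·x), and each of sin², cos² integrates to L/2 = 1/2 over (0, 1).
∫_0^1 u² dx = 1/8, so ||u||_L² = sqrt(2)/4.
∫_0^1 (u')² dx = 9*π^2/8, so ||u'||_L² = 3*sqrt(2)*π/4.
Ratio ||u||_L² / ||u'||_L² = 1/(3*π).
Sharp Poincaré constant on H^1_0(0, 1) is C_P = L/π = 1/π, achieved by sin(π·x).
This is the k = 3 harmonic; the ratio L/(kπ) is strictly less than C_P = L/π, consistent with the sharp inequality ||u||_L² ≤ C_P ||u'||_L².


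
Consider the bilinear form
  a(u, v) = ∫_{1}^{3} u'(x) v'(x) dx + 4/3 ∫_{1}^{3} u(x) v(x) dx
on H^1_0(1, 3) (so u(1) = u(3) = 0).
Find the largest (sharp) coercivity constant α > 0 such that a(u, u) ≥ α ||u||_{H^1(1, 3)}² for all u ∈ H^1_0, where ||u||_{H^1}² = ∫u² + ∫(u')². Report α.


α = 1

Coercivity of a(·,·) on H^1_0(1, 3) means a(u, u) ≥ α ||u||_{H^1}² for every u ∈ H^1_0.
The interval has length L = 2, and Poincaré/coercivity depend only on L. Here a(u, u) = ∫(u')² + (4/3)·∫u².
Here c = 4/3 ≥ 1, so a(u,u) = ∫(u')² + c∫u² ≥ ∫(u')² + ∫u² = ||u||_{H^1}², i.e. α = 1 works. No larger α is possible: a(u,u) ≥ α||u||_{H^1}² means (1−α)∫(u')² ≥ (α−c)∫u², and for the modes u_n = sin(nπ(x−x₀)/L) (x₀ the left endpoint) one has ∫u_n²/∫(u_n')² = (L/(nπ))² → 0, so a(u_n,u_n)/||u_n||_{H^1}² → 1. Hence the optimal constant is α = 1.
Therefore α = 1.


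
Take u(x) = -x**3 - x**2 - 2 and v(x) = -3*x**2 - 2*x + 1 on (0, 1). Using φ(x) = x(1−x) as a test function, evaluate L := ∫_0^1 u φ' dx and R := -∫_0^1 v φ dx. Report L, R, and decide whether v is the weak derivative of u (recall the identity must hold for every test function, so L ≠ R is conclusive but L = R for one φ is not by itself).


LHS = 19/60, RHS = 3/20. No, v is not the weak derivative of u.

u(x) = -x**3 - x**2 - 2, classical derivative u'(x) = -3*x**2 - 2*x.
φ(x) = x(1−x), so φ'(x) = 1 - 2*x.
Note φ(0) = φ(1) = 0, so the boundary term u·φ vanishes.
LHS = ∫_0^1 u(x) φ'(x) dx = ∫_0^1 (2*x^4 + x^3 - x^2 + 4*x - 2) dx. Term by term:
  ∫_0^1 2*x^4 dx = 2/5;  ∫_0^1 x^3 dx = 1/4;  ∫_0^1 -x^2 dx = -1/3;
  ∫_0^1 4*x dx = 2;  ∫_0^1 -2 dx = -2.
Sum: 2/5 + 1/4 − 1/3 + 2 − 2 = 19/60.
So LHS = 19/60.
∫_0^1 v(x) φ(x) dx = ∫_0^1 (3*x^4 - x^3 - 3*x^2 + x) dx. Term by term:
  ∫_0^1 3*x^4 dx = 3/5;  ∫_0^1 -x^3 dx = -1/4;  ∫_0^1 -3*x^2 dx = -1;
  ∫_0^1 x dx = 1/2.
Sum: 3/5 − 1/4 − 1 + 1/2 = -3/20.
So RHS = -∫_0^1 v(x) φ(x) dx = 3/20.
LHS − RHS = 1/6 ≠ 0, so the identity fails.
(For a valid weak derivative the identity must hold for EVERY test function, in particular this one. The failure shows v is NOT the weak derivative of u.)
Correct weak derivative would be u'(x) = -3*x**2 - 2*x.


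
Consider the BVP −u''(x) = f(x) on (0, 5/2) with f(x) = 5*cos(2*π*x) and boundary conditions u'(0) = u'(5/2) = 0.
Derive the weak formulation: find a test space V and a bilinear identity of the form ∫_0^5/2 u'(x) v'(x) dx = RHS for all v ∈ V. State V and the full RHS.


V = H^1(0, 5/2) (no boundary constraint on v; u is determined up to an additive constant); weak form: ∫_0^5/2 u'v' dx = ∫_0^5/2 (5*cos(2*π*x)) v dx for all v ∈ V.

Multiply both sides by a test function v and integrate from 0 to 5/2:
  ∫_0^5/2 −u''(x) v(x) dx = ∫_0^5/2 f(x) v(x) dx.
Integrate the LHS by parts once:
  ∫_0^5/2 −u'' v dx = −[u'(x) v(x)]_0^5/2 + ∫_0^5/2 u'(x) v'(x) dx.
Thus ∫_0^5/2 u'(x) v'(x) dx = ∫_0^5/2 f(x) v(x) dx + [u'(x) v(x)]_0^5/2.
Choose V so that boundary terms are either known or forced to vanish.
u has homogeneous Neumann: u'(0) = u'(5/2) = 0. So [u' v]_0^5/2 = 0·v(5/2) − 0·v(0) = 0 for any v; take V = H^1(0, 5/2).
Weak formulation: find u (satisfying any essential BC) such that ∫_0^5/2 u'(x) v'(x) dx = ∫_0^5/2 f v dx for all v ∈ V (homogeneous Neumann, so boundary terms vanish).
Substituting f(x) = 5*cos(2*π*x), the right-hand side is ∫_0^5/2 (5*cos(2*π*x)) v dx.
Compatibility check (pure Neumann): taking v ≡ 1 ∈ V gives 0 = ∫_0^5/2 f dx + (0) − (0), i.e. ∫_0^5/2 f dx must equal u'(0) − u'(5/2) = 0. Indeed ∫_0^5/2 (5*cos(2*π*x)) dx = 0, so the data are compatible. The solution is then unique only up to an additive constant (fix it e.g. by requiring ∫_0^5/2 u dx = 0).


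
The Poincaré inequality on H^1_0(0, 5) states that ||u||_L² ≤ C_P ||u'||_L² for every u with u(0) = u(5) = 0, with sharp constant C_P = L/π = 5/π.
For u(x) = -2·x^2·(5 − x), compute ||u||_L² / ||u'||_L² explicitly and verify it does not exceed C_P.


||u||_L² / ||u'||_L² = 5*sqrt(14)/14 < C_P = 5/π.

u(x) = -2·x^2·(5 − x), so u'(x) = 2*x*(3*x - 10).
u(x) = -2·x^2·(5 − x) vanishes at x = 0 and x = 5, so u ∈ H^1_0(0, 5). Differentiate via the product rule and integrate the resulting polynomials term by term.
  ∫_0^5 u² dx = ∫_0^5 (4*x^6 - 40*x^5 + 100*x^4) dx. Term by term:
    ∫_0^5 4*x^6 dx = 312500/7;  ∫_0^5 -40*x^5 dx = -312500/3;  ∫_0^5 100*x^4 dx = 62500.
  Sum: 312500/7 − 312500/3 + 62500 = 62500/21.
  ∫_0^5 (u')² dx = ∫_0^5 (36*x^4 - 240*x^3 + 400*x^2) dx. Term by term:
    ∫_0^5 36*x^4 dx = 22500;  ∫_0^5 -240*x^3 dx = -37500;  ∫_0^5 400*x^2 dx = 50000/3.
  Sum: 22500 − 37500 + 50000/3 = 5000/3.
∫_0^5 u² dx = 62500/21, so ||u||_L² = 250*sqrt(21)/21.
∫_0^5 (u')² dx = 5000/3, so ||u'||_L² = 50*sqrt(6)/3.
Ratio ||u||_L² / ||u'||_L² = 5*sqrt(14)/14.
Sharp Poincaré constant on H^1_0(0, 5) is C_P = L/π = 5/π, achieved by sin(π/5·x).
A polynomial bump cannot attain the sharp Poincaré constant (only the first sine eigenfunction does), so the ratio is strictly less than C_P, consistent with ||u||_L² ≤ C_P ||u'||_L².


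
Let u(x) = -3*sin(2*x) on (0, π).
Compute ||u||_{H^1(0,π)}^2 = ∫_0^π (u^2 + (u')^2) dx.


||u||_{H^1(0,π)}^2 = 45*π/2

u'(x) = -6*cos(2*x).
Expand u² and (u')² and integrate term by term on (0, π), using: for integers n ≥ 1, ∫_0^π sin²(nx) dx = ∫_0^π cos²(nx) dx = π/2; for n ≠ n', ∫_0^π sin(nx)sin(n'x) dx = ∫_0^π cos(nx)cos(n'x) dx = 0; and by product-to-sum, ∫_0^π sin(nx)cos(n'x) dx = ½∫_0^π [sin((n+n')x) + sin((n−n')x)] dx, which is 0 when n+n' is even and 2n/(n²−n'²) when n+n' is odd (it need not vanish on (0, π)).
  u² squared terms: (-3)²·∫sin(2x)² dx = 9·π/2 = 9*π/2.
  So ∫_0^π u² dx = 9*π/2.
  (u')² squared terms: (-6)²·∫cos(2x)² dx = 36·π/2 = 18*π.
  So ∫_0^π (u')² dx = 18*π.
||u||_{H^1}^2 = (9*π/2) + (18*π) = 45*π/2.


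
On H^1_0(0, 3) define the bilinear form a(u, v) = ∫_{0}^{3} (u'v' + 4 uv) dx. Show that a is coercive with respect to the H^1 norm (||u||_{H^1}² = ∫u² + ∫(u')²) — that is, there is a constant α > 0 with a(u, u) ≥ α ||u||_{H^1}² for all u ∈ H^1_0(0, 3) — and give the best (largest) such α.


α = 1

Coercivity of a(·,·) on H^1_0(0, 3) means a(u, u) ≥ α ||u||_{H^1}² for every u ∈ H^1_0.
The interval has length L = 3, and Poincaré/coercivity depend only on L. Here a(u, u) = ∫(u')² + (4)·∫u².
Here c = 4 ≥ 1, so a(u,u) = ∫(u')² + c∫u² ≥ ∫(u')² + ∫u² = ||u||_{H^1}², i.e. α = 1 works. No larger α is possible: a(u,u) ≥ α||u||_{H^1}² means (1−α)∫(u')² ≥ (α−c)∫u², and for the modes u_n = sin(nπ(x−x₀)/L) (x₀ the left endpoint) one has ∫u_n²/∫(u_n')² = (L/(nπ))² → 0, so a(u_n,u_n)/||u_n||_{H^1}² → 1. Hence the optimal constant is α = 1.
Therefore α = 1.


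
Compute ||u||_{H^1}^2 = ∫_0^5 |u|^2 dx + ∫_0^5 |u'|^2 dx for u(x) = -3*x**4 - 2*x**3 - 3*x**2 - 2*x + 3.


||u||_{H^1}^2 = 208403905/42

The H^1 norm (squared) on an interval (0, L) is
  ||u||_{H^1}^2 = ∫_0^L u(x)^2 dx + ∫_0^L u'(x)^2 dx.
Compute u'(x) = -12*x**3 - 6*x**2 - 6*x - 2.
Then u(x)^2 = 9*x**8 + 12*x**7 + 22*x**6 + 24*x**5 - x**4 - 14*x**2 - 12*x + 9 and u'(x)^2 = 144*x**6 + 144*x**5 + 180*x**4 + 120*x**3 + 60*x**2 + 24*x + 4.
Integrate each monomial from 0 to 5 using ∫_0^5 c·x^n dx = c·5^(n+1)/(n+1):
  ∫_0^5 u(x)^2 dx = ∫_0^5 (9*x^8 + 12*x^7 + 22*x^6 + 24*x^5 - x^4 - 14*x^2 - 12*x + 9) dx. Term by term:
    ∫_0^5 9*x^8 dx = 1953125;  ∫_0^5 12*x^7 dx = 1171875/2;  ∫_0^5 22*x^6 dx = 1718750/7;
    ∫_0^5 24*x^5 dx = 62500;  ∫_0^5 -x^4 dx = -625;  ∫_0^5 -14*x^2 dx = -1750/3;
    ∫_0^5 -12*x dx = -150;  ∫_0^5 9 dx = 45.
  Sum: 1953125 + 1171875/2 + 1718750/7 + 62500 − 625 − 1750/3 − 150 + 45 = 119522965/42.
  ∫_0^5 u'(x)^2 dx = ∫_0^5 (144*x^6 + 144*x^5 + 180*x^4 + 120*x^3 + 60*x^2 + 24*x + 4) dx. Term by term:
    ∫_0^5 144*x^6 dx = 11250000/7;  ∫_0^5 144*x^5 dx = 375000;  ∫_0^5 180*x^4 dx = 112500;
    ∫_0^5 120*x^3 dx = 18750;  ∫_0^5 60*x^2 dx = 2500;  ∫_0^5 24*x dx = 300;
    ∫_0^5 4 dx = 20.
  Sum: 11250000/7 + 375000 + 112500 + 18750 + 2500 + 300 + 20 = 14813490/7.
Adding: ||u||_{H^1}^2 = 119522965/42 + 14813490/7 = 208403905/42.


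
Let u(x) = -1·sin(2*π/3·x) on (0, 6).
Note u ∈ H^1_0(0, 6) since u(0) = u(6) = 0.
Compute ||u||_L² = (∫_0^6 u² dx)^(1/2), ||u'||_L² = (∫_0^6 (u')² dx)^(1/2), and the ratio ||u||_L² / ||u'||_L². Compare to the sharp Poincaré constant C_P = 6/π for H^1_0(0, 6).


||u||_L² / ||u'||_L² = 3/(2*π) < C_P = 6/π.

u(x) = -1·sin(2*π/3·x), so u'(x) = -2*π*cos(2*π*x/3)/3.
Writing u(x) = A·sin(kπx/L) with A = -1 and k = 4, use ∫_0^L sin²(kπx/L) dx = L/2 and ∫_0^L cos²(kπx/L) dx = L/2.
u² = 1·sin²(2*π/3·x) and (u')² = 4*π^2/9·cos²(2*π/3·x), and each of sin², cos² integrates to L/2 = 3 over (0, 6).
∫_0^6 u² dx = 3, so ||u||_L² = sqrt(3).
∫_0^6 (u')² dx = 4*π^2/3, so ||u'||_L² = 2*sqrt(3)*π/3.
Ratio ||u||_L² / ||u'||_L² = 3/(2*π).
Sharp Poincaré constant on H^1_0(0, 6) is C_P = L/π = 6/π, achieved by sin(π/6·x).
This is the k = 4 harmonic; the ratio L/(kπ) is strictly less than C_P = L/π, consistent with the sharp inequality ||u||_L² ≤ C_P ||u'||_L².


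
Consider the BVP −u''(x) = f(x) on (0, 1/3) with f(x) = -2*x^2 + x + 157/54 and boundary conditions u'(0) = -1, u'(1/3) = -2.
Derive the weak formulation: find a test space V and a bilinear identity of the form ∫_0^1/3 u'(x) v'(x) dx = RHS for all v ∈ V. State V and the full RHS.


V = H^1(0, 1/3) (v unrestricted at boundary; u is determined up to an additive constant); weak form: ∫_0^1/3 u'v' dx = ∫_0^1/3 (-2*x^2 + x + 157/54) v dx − 2·v(1/3) + v(0) for all v ∈ V.

Multiply both sides by a test function v and integrate from 0 to 1/3:
  ∫_0^1/3 −u''(x) v(x) dx = ∫_0^1/3 f(x) v(x) dx.
Integrate the LHS by parts once:
  ∫_0^1/3 −u'' v dx = −[u'(x) v(x)]_0^1/3 + ∫_0^1/3 u'(x) v'(x) dx.
Thus ∫_0^1/3 u'(x) v'(x) dx = ∫_0^1/3 f(x) v(x) dx + [u'(x) v(x)]_0^1/3.
Choose V so that boundary terms are either known or forced to vanish.
u has inhomogeneous Neumann u'(0) = -1, u'(1/3) = -2. [u' v]_0^1/3 = (-2)·v(1/3) − (-1)·v(0) = − 2·v(1/3) + v(0). Take V = H^1(0, 1/3); boundary term becomes part of RHS.
Weak formulation: find u (satisfying any essential BC) such that ∫_0^1/3 u'(x) v'(x) dx = ∫_0^1/3 f v dx − 2·v(1/3) + v(0) for all v ∈ V (Neumann data are natural BCs: they enter the RHS as boundary terms).
Substituting f(x) = -2*x^2 + x + 157/54, the right-hand side is ∫_0^1/3 (-2*x^2 + x + 157/54) v dx − 2·v(1/3) + v(0).
Compatibility check (pure Neumann): taking v ≡ 1 ∈ V gives 0 = ∫_0^1/3 f dx + (-2) − (-1), i.e. ∫_0^1/3 f dx must equal u'(0) − u'(1/3) = 1. Indeed ∫_0^1/3 (-2*x^2 + x + 157/54) dx = 1, so the data are compatible. The solution is then unique only up to an additive constant (fix it e.g. by requiring ∫_0^1/3 u dx = 0).


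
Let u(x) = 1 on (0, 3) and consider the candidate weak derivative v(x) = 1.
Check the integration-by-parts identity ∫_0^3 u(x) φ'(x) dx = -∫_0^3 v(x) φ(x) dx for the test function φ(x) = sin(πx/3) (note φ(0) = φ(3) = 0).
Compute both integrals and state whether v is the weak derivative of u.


LHS = 0, RHS = -6/π. No, v is not the weak derivative of u.

u(x) = 1, classical derivative u'(x) = 0.
φ(x) = sin(πx/3), so φ'(x) = π*cos(π*x/3)/3.
Note φ(0) = φ(3) = 0, so the boundary term u·φ vanishes.
LHS = ∫_0^3 u(x) φ'(x) dx = ∫_0^3 (π*cos(π*x/3)/3) dx. Term by term:
  ∫_0^3 π*cos(π*x/3)/3 dx = 0.
So LHS = 0.
∫_0^3 v(x) φ(x) dx = ∫_0^3 (sin(π*x/3)) dx. Term by term:
  ∫_0^3 sin(π*x/3) dx = 6/π.
So RHS = -∫_0^3 v(x) φ(x) dx = -6/π.
LHS − RHS = 6/π ≠ 0, so the identity fails.
(For a valid weak derivative the identity must hold for EVERY test function, in particular this one. The failure shows v is NOT the weak derivative of u.)
Correct weak derivative would be u'(x) = 0.


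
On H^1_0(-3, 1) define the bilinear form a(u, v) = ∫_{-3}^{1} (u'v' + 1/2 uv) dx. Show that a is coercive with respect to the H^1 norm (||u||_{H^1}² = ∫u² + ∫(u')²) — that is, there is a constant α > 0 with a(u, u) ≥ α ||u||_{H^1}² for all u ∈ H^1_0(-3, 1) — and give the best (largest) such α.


α = (8 + π^2)/(π^2 + 16)

Coercivity of a(·,·) on H^1_0(-3, 1) means a(u, u) ≥ α ||u||_{H^1}² for every u ∈ H^1_0.
The interval has length L = 4, and Poincaré/coercivity depend only on L. Here a(u, u) = ∫(u')² + (1/2)·∫u².
Here 0 < c = 1/2 < 1. The condition a(u,u) ≥ α||u||_{H^1}² reads (1−α)∫(u')² ≥ (α−c)∫u². Any admissible α is ≤ 1 (rapidly oscillating u have ∫u²/∫(u')² → 0), and α = 1 would force 0 ≥ (1−c)∫u², impossible since c < 1; so 1−α > 0. By the sharp Poincaré inequality on H^1_0 of an interval of length L, ∫(u')² ≥ (π/L)²∫u² with equality for the first sine mode sin(π(x−x₀)/L) (x₀ the left endpoint), so the inequality holds for all u iff (1−α)(π/L)² ≥ α − c, i.e. α ≤ ((π/L)² + c)/((π/L)² + 1) = (1 + c(L/π)²)/(1 + (L/π)²). With (π/L)² = π^2/16 and c = 1/2, the largest admissible constant is α = ((π/L)² + c)/((π/L)² + 1).
Simplifying, α = (8 + π^2)/(π^2 + 16).


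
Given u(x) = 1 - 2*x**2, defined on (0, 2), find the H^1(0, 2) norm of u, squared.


||u||_{H^1}^2 = 298/5

The H^1 norm (squared) on an interval (0, L) is
  ||u||_{H^1}^2 = ∫_0^L u(x)^2 dx + ∫_0^L u'(x)^2 dx.
Compute u'(x) = -4*x.
Then u(x)^2 = 4*x**4 - 4*x**2 + 1 and u'(x)^2 = 16*x**2.
Integrate each monomial from 0 to 2 using ∫_0^2 c·x^n dx = c·2^(n+1)/(n+1):
  ∫_0^2 u(x)^2 dx = ∫_0^2 (4*x^4 - 4*x^2 + 1) dx. Term by term:
    ∫_0^2 4*x^4 dx = 128/5;  ∫_0^2 -4*x^2 dx = -32/3;  ∫_0^2 1 dx = 2.
  Sum: 128/5 − 32/3 + 2 = 254/15.
  ∫_0^2 u'(x)^2 dx = ∫_0^2 (16*x^2) dx. Term by term:
    ∫_0^2 16*x^2 dx = 128/3.
Adding: ||u||_{H^1}^2 = 254/15 + 128/3 = 298/5.


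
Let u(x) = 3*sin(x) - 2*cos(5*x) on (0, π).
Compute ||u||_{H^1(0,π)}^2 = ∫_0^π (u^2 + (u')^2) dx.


||u||_{H^1(0,π)}^2 = 61*π

u'(x) = 10*sin(5*x) + 3*cos(x).
Expand u² and (u')² and integrate term by term on (0, π), using: for integers n ≥ 1, ∫_0^π sin²(nx) dx = ∫_0^π cos²(nx) dx = π/2; for n ≠ n', ∫_0^π sin(nx)sin(n'x) dx = ∫_0^π cos(nx)cos(n'x) dx = 0; and by product-to-sum, ∫_0^π sin(nx)cos(n'x) dx = ½∫_0^π [sin((n+n')x) + sin((n−n')x)] dx, which is 0 when n+n' is even and 2n/(n²−n'²) when n+n' is odd (it need not vanish on (0, π)).
  u² squared terms: (-2)²·∫cos(5x)² dx = 4·π/2 = 2*π;  (3)²·∫sin(x)² dx = 9·π/2 = 9*π/2.
  u² cross terms: 2·(-2)·(3)·∫cos(5x)·sin(x) dx = -12·(0) = 0.
  So ∫_0^π u² dx = 2*π + 9*π/2 + 0 = 13*π/2.
  (u')² squared terms: (3)²·∫cos(x)² dx = 9·π/2 = 9*π/2;  (10)²·∫sin(5x)² dx = 100·π/2 = 50*π.
  (u')² cross terms: 2·(3)·(10)·∫cos(x)·sin(5x) dx = 60·(0) = 0.
  So ∫_0^π (u')² dx = 9*π/2 + 50*π + 0 = 109*π/2.
||u||_{H^1}^2 = (13*π/2) + (109*π/2) = 61*π.


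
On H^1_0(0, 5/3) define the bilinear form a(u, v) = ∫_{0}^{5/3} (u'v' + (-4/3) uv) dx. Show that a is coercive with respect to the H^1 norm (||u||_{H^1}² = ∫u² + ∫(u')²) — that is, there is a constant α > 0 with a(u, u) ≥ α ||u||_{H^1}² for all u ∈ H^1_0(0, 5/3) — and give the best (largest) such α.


α = (-100 + 27*π^2)/(3*(25 + 9*π^2))

Coercivity of a(·,·) on H^1_0(0, 5/3) means a(u, u) ≥ α ||u||_{H^1}² for every u ∈ H^1_0.
The interval has length L = 5/3, and Poincaré/coercivity depend only on L. Here a(u, u) = ∫(u')² + (-4/3)·∫u².
Here c = -4/3 < 0 with |c| < (π/L)² = 9*π^2/25, so coercivity still holds. The condition a(u,u) ≥ α||u||_{H^1}² reads (1−α)∫(u')² ≥ (α−c)∫u². Any admissible α is ≤ 1 (rapidly oscillating u have ∫u²/∫(u')² → 0), and α = 1 would force 0 ≥ (1−c)∫u², impossible since c < 1; so 1−α > 0. By the sharp Poincaré inequality on H^1_0 of an interval of length L, ∫(u')² ≥ (π/L)²∫u² with equality for the first sine mode sin(π(x−x₀)/L) (x₀ the left endpoint), so the inequality holds for all u iff (1−α)(π/L)² ≥ α − c, i.e. α ≤ ((π/L)² + c)/((π/L)² + 1) = (1 + c(L/π)²)/(1 + (L/π)²). (Direct route, valid since c ≤ 0: Poincaré gives c∫u² ≥ c(L/π)²∫(u')², so a(u,u) ≥ (1 + c(L/π)²)∫(u')², while ||u||_{H^1}² ≤ (1 + (L/π)²)∫(u')²; dividing yields the same α.) With (π/L)² = 9*π^2/25 and c = -4/3, the largest admissible constant is α = ((π/L)² + c)/((π/L)² + 1).
Simplifying, α = (-100 + 27*π^2)/(3*(25 + 9*π^2)).


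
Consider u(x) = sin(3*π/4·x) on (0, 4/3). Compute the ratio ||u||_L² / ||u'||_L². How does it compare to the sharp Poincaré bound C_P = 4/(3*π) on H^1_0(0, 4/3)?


||u||_L² / ||u'||_L² = 4/(3*π) = C_P.

u(x) = sin(3*π/4·x), so u'(x) = 3*π*cos(3*π*x/4)/4.
Writing u(x) = A·sin(kπx/L) with A = 1 and k = 1, use ∫_0^L sin²(kπx/L) dx = L/2 and ∫_0^L cos²(kπx/L) dx = L/2.
u² = 1·sin²(3*π/4·x) and (u')² = 9*π^2/16·cos²(3*π/4·x), and each of sin², cos² integrates to L/2 = 2/3 over (0, 4/3).
∫_0^4/3 u² dx = 2/3, so ||u||_L² = sqrt(6)/3.
∫_0^4/3 (u')² dx = 3*π^2/8, so ||u'||_L² = sqrt(6)*π/4.
Ratio ||u||_L² / ||u'||_L² = 4/(3*π).
Sharp Poincaré constant on H^1_0(0, 4/3) is C_P = L/π = 4/(3*π), achieved by sin(3*π/4·x).
This is the k = 1 eigenfunction (up to amplitude), so the ratio equals the sharp Poincaré constant exactly.


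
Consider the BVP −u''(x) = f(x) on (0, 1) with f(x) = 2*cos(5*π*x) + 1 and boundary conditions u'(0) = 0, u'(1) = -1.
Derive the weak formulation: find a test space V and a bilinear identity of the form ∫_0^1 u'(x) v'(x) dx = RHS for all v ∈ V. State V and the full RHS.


V = H^1(0, 1) (v unrestricted at boundary; u is determined up to an additive constant); weak form: ∫_0^1 u'v' dx = ∫_0^1 (2*cos(5*π*x) + 1) v dx − v(1) for all v ∈ V.

Multiply both sides by a test function v and integrate from 0 to 1:
  ∫_0^1 −u''(x) v(x) dx = ∫_0^1 f(x) v(x) dx.
Integrate the LHS by parts once:
  ∫_0^1 −u'' v dx = −[u'(x) v(x)]_0^1 + ∫_0^1 u'(x) v'(x) dx.
Thus ∫_0^1 u'(x) v'(x) dx = ∫_0^1 f(x) v(x) dx + [u'(x) v(x)]_0^1.
Choose V so that boundary terms are either known or forced to vanish.
u has inhomogeneous Neumann u'(0) = 0, u'(1) = -1. [u' v]_0^1 = (-1)·v(1) − (0)·v(0) = − v(1). Take V = H^1(0, 1); boundary term becomes part of RHS.
Weak formulation: find u (satisfying any essential BC) such that ∫_0^1 u'(x) v'(x) dx = ∫_0^1 f v dx − v(1) for all v ∈ V (Neumann data are natural BCs: they enter the RHS as boundary terms).
Substituting f(x) = 2*cos(5*π*x) + 1, the right-hand side is ∫_0^1 (2*cos(5*π*x) + 1) v dx − v(1).
Compatibility check (pure Neumann): taking v ≡ 1 ∈ V gives 0 = ∫_0^1 f dx + (-1) − (0), i.e. ∫_0^1 f dx must equal u'(0) − u'(1) = 1. Indeed ∫_0^1 (2*cos(5*π*x) + 1) dx = 1, so the data are compatible. The solution is then unique only up to an additive constant (fix it e.g. by requiring ∫_0^1 u dx = 0).
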